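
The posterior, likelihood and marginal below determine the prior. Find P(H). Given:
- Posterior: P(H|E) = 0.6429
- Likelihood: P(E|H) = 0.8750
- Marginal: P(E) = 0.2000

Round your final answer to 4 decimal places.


From Bayes' theorem: P(H|E) = P(E|H) × P(H) / P(E)

Rearranging for P(H):
P(H) = P(H|E) × P(E) / P(E|H)
     = 0.6429 × 0.2000 / 0.8750
     = 0.12858000 / 0.8750
     = 0.1469


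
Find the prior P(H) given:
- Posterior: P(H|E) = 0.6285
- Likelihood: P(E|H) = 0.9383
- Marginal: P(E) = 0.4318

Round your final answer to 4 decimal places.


From Bayes' theorem: P(H|E) = P(E|H) × P(H) / P(E)

Rearranging for P(H):
P(H) = P(H|E) × P(E) / P(E|H)
     = 0.6285 × 0.4318 / 0.9383
     = 0.27138630 / 0.9383
     = 0.2892


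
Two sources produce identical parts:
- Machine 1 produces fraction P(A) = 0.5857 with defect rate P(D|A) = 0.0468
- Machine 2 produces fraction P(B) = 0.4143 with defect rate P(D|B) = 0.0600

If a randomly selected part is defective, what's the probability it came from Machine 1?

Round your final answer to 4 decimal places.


Let A = from Machine 1, D = defective

Given:
- P(A) = 0.5857, P(B) = 0.4143
- P(D|A) = 0.0468, P(D|B) = 0.0600

Step 1: Find P(D)
P(D) = P(D|A)P(A) + P(D|B)P(B)
     = 0.0468 × 0.5857 + 0.0600 × 0.4143
     = 0.02741076 + 0.02485800
     = 0.05226876

Step 2: Apply Bayes' theorem
P(A|D) = P(D|A)P(A) / P(D)
       = 0.02741076 / 0.05226876
       = 0.5244


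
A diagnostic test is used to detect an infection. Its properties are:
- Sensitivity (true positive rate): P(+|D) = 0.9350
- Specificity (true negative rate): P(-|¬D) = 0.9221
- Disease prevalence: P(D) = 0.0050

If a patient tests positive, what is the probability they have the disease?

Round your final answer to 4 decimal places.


Let D = has disease, + = positive test

Given:
- P(D) = 0.0050 (prevalence)
- P(+|D) = 0.9350 (sensitivity)
- P(-|¬D) = 0.9221 (specificity)
- P(+|¬D) = 0.0779 (false positive rate = 1 - specificity)

Step 1: Find P(+)
P(+) = P(+|D)P(D) + P(+|¬D)P(¬D)
     = 0.9350 × 0.0050 + 0.0779 × 0.9950
     = 0.00467500 + 0.07751050
     = 0.08218550

Step 2: Apply Bayes' theorem for P(D|+)
P(D|+) = P(+|D)P(D) / P(+)
       = 0.00467500 / 0.08218550
       = 0.0569


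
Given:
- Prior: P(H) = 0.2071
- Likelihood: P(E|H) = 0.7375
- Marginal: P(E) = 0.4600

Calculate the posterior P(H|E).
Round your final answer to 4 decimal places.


Using Bayes' theorem:

P(H|E) = P(E|H) × P(H) / P(E)
       = 0.7375 × 0.2071 / 0.4600
       = 0.15273625 / 0.4600
       = 0.3320

The evidence strengthens our belief in H.
Prior: 0.2071 → Posterior: 0.3320


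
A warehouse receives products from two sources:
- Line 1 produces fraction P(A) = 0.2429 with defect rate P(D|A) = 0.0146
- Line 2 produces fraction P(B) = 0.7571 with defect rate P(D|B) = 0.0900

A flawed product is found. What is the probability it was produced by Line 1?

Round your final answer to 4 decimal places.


Let A = from Line 1, D = flawed

Given:
- P(A) = 0.2429, P(B) = 0.7571
- P(D|A) = 0.0146, P(D|B) = 0.0900

Step 1: Find P(D)
P(D) = P(D|A)P(A) + P(D|B)P(B)
     = 0.0146 × 0.2429 + 0.0900 × 0.7571
     = 0.00354634 + 0.06813900
     = 0.07168534

Step 2: Apply Bayes' theorem
P(A|D) = P(D|A)P(A) / P(D)
       = 0.00354634 / 0.07168534
       = 0.0495


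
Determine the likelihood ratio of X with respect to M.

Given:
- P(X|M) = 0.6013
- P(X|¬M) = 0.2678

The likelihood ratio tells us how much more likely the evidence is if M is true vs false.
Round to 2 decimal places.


Likelihood Ratio (LR) = P(X|M) / P(X|¬M)

LR = 0.6013 / 0.2678
   = 2.25

The evidence is 2.25 times more likely if M is true than if M is false.
LR > 1, so observing X raises the odds in favor of M.


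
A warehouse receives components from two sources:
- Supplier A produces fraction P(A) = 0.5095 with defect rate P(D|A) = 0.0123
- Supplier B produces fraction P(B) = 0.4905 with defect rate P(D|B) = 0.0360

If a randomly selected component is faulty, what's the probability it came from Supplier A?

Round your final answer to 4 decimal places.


Let A = from Supplier A, D = faulty

Given:
- P(A) = 0.5095, P(B) = 0.4905
- P(D|A) = 0.0123, P(D|B) = 0.0360

Step 1: Find P(D)
P(D) = P(D|A)P(A) + P(D|B)P(B)
     = 0.0123 × 0.5095 + 0.0360 × 0.4905
     = 0.00626685 + 0.01765800
     = 0.02392485

Step 2: Apply Bayes' theorem
P(A|D) = P(D|A)P(A) / P(D)
       = 0.00626685 / 0.02392485
       = 0.2619


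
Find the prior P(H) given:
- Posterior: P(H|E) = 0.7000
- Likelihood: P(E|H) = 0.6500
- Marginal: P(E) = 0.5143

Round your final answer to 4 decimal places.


From Bayes' theorem: P(H|E) = P(E|H) × P(H) / P(E)

Rearranging for P(H):
P(H) = P(H|E) × P(E) / P(E|H)
     = 0.7000 × 0.5143 / 0.6500
     = 0.36001000 / 0.6500
     = 0.5539


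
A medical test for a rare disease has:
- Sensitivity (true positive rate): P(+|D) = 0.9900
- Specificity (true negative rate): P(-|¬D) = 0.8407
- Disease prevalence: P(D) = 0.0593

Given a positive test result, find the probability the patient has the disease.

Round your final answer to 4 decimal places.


Let D = has disease, + = positive test

Given:
- P(D) = 0.0593 (prevalence)
- P(+|D) = 0.9900 (sensitivity)
- P(-|¬D) = 0.8407 (specificity)
- P(+|¬D) = 0.1593 (false positive rate = 1 - specificity)

Step 1: Find P(+)
P(+) = P(+|D)P(D) + P(+|¬D)P(¬D)
     = 0.9900 × 0.0593 + 0.1593 × 0.9407
     = 0.05870700 + 0.14985351
     = 0.20856051

Step 2: Apply Bayes' theorem for P(D|+)
P(D|+) = P(+|D)P(D) / P(+)
       = 0.05870700 / 0.20856051
       = 0.2815


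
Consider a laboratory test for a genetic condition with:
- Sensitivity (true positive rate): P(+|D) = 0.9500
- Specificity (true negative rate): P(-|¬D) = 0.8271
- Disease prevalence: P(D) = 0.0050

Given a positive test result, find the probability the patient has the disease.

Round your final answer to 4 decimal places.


Let D = has disease, + = positive test

Given:
- P(D) = 0.0050 (prevalence)
- P(+|D) = 0.9500 (sensitivity)
- P(-|¬D) = 0.8271 (specificity)
- P(+|¬D) = 0.1729 (false positive rate = 1 - specificity)

Step 1: Find P(+)
P(+) = P(+|D)P(D) + P(+|¬D)P(¬D)
     = 0.9500 × 0.0050 + 0.1729 × 0.9950
     = 0.00475000 + 0.17203550
     = 0.17678550

Step 2: Apply Bayes' theorem for P(D|+)
P(D|+) = P(+|D)P(D) / P(+)
       = 0.00475000 / 0.17678550
       = 0.0269


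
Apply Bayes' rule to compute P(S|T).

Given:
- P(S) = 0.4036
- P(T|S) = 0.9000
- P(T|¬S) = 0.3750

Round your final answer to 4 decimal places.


Bayes' theorem: P(S|T) = P(T|S) × P(S) / P(T)

Step 1: Calculate P(T) using law of total probability
P(T) = P(T|S)P(S) + P(T|¬S)P(¬S)
     = 0.9000 × 0.4036 + 0.3750 × 0.5964
     = 0.36324000 + 0.22365000
     = 0.58689000

Step 2: Apply Bayes' theorem
P(S|T) = P(T|S) × P(S) / P(T)
       = 0.36324000 / 0.58689000
       = 0.6189


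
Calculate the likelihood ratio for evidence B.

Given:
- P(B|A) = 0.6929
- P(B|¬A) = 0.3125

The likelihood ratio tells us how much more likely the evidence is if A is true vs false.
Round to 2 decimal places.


Likelihood Ratio (LR) = P(B|A) / P(B|¬A)

LR = 0.6929 / 0.3125
   = 2.22

The evidence is 2.22 times more likely if A is true than if A is false.
Because LR exceeds 1, B is evidence for A.


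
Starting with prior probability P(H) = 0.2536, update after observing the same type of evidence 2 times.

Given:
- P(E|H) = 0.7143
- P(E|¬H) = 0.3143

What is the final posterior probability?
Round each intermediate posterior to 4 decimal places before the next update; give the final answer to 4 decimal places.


Sequential Bayesian updating:

Initial prior: P(H) = 0.2536

Update 1:
  P(E) = 0.7143 × 0.2536 + 0.3143 × 0.7464 = 0.18114648 + 0.23459352 = 0.41574000
  P(H|E) = 0.18114648 / 0.41574000 = 0.4357

Update 2:
  P(E) = 0.7143 × 0.4357 + 0.3143 × 0.5643 = 0.31122051 + 0.17735949 = 0.48858000
  P(H|E) = 0.31122051 / 0.48858000 = 0.6370

Final posterior: 0.6370


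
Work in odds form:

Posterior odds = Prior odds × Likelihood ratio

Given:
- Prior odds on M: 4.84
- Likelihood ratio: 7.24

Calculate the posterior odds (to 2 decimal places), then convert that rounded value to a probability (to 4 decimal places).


Step 1: Calculate posterior odds
Posterior odds = Prior odds × LR
               = 4.84 × 7.24
               = 35.04

Step 2: Convert to probability
P(M|E) = Posterior odds / (1 + Posterior odds)
       = 35.04 / (1 + 35.04)
       = 35.04 / 36.04
       = 0.9723

The evidence increased P(M) from 0.8288 to 0.9723.


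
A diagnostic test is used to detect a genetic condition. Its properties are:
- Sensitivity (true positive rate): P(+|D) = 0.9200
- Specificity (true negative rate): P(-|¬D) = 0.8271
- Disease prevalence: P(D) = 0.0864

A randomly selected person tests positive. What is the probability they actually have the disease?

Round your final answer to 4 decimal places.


Let D = has disease, + = positive test

Given:
- P(D) = 0.0864 (prevalence)
- P(+|D) = 0.9200 (sensitivity)
- P(-|¬D) = 0.8271 (specificity)
- P(+|¬D) = 0.1729 (false positive rate = 1 - specificity)

Step 1: Find P(+)
P(+) = P(+|D)P(D) + P(+|¬D)P(¬D)
     = 0.9200 × 0.0864 + 0.1729 × 0.9136
     = 0.07948800 + 0.15796144
     = 0.23744944

Step 2: Apply Bayes' theorem for P(D|+)
P(D|+) = P(+|D)P(D) / P(+)
       = 0.07948800 / 0.23744944
       = 0.3348


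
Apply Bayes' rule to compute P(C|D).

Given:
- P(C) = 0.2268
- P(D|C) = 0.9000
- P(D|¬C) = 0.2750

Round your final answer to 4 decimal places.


Bayes' theorem: P(C|D) = P(D|C) × P(C) / P(D)

Step 1: Calculate P(D) using law of total probability
P(D) = P(D|C)P(C) + P(D|¬C)P(¬C)
     = 0.9000 × 0.2268 + 0.2750 × 0.7732
     = 0.20412000 + 0.21263000
     = 0.41675000

Step 2: Apply Bayes' theorem
P(C|D) = P(D|C) × P(C) / P(D)
       = 0.20412000 / 0.41675000
       = 0.4898


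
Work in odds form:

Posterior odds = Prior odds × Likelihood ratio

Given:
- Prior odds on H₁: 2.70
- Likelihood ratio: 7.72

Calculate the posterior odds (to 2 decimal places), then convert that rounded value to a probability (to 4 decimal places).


Step 1: Calculate posterior odds
Posterior odds = Prior odds × LR
               = 2.70 × 7.72
               = 20.84

Step 2: Convert to probability
P(H₁|E) = Posterior odds / (1 + Posterior odds)
       = 20.84 / (1 + 20.84)
       = 20.84 / 21.84
       = 0.9542

The evidence increased P(H₁) from 0.7297 to 0.9542.


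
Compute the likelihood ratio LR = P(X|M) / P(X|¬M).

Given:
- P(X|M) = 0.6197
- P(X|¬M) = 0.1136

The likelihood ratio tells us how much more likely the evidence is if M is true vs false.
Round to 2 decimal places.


Likelihood Ratio (LR) = P(X|M) / P(X|¬M)

LR = 0.6197 / 0.1136
   = 5.46

The evidence is 5.46 times more likely if M is true than if M is false.
LR > 1, so observing X raises the odds in favor of M.


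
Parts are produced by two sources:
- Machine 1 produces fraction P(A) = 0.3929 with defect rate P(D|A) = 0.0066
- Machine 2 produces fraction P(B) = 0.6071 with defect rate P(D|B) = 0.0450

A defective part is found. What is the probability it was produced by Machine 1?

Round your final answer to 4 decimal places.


Let A = from Machine 1, D = defective

Given:
- P(A) = 0.3929, P(B) = 0.6071
- P(D|A) = 0.0066, P(D|B) = 0.0450

Step 1: Find P(D)
P(D) = P(D|A)P(A) + P(D|B)P(B)
     = 0.0066 × 0.3929 + 0.0450 × 0.6071
     = 0.00259314 + 0.02731950
     = 0.02991264

Step 2: Apply Bayes' theorem
P(A|D) = P(D|A)P(A) / P(D)
       = 0.00259314 / 0.02991264
       = 0.0867


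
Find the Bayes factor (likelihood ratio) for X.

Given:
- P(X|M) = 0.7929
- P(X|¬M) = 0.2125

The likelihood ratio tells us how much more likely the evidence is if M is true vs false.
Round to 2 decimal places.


Likelihood Ratio (LR) = P(X|M) / P(X|¬M)

LR = 0.7929 / 0.2125
   = 3.73

The evidence is 3.73 times more likely if M is true than if M is false.
Since LR > 1, the evidence supports M over ¬M.


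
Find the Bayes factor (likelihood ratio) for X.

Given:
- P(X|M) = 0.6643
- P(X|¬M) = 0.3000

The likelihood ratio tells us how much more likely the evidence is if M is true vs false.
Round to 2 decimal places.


Likelihood Ratio (LR) = P(X|M) / P(X|¬M)

LR = 0.6643 / 0.3000
   = 2.21

The evidence is 2.21 times more likely if M is true than if M is false.
LR > 1, so observing X raises the odds in favor of M.


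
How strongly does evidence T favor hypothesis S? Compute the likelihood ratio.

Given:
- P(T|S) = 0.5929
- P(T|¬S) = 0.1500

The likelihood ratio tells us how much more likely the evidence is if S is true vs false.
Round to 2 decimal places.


Likelihood Ratio (LR) = P(T|S) / P(T|¬S)

LR = 0.5929 / 0.1500
   = 3.95

The evidence is 3.95 times more likely if S is true than if S is false.
Because LR exceeds 1, T is evidence for S.


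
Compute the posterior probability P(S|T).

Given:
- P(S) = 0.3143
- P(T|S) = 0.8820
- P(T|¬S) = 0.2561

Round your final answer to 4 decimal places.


Bayes' theorem: P(S|T) = P(T|S) × P(S) / P(T)

Step 1: Calculate P(T) using law of total probability
P(T) = P(T|S)P(S) + P(T|¬S)P(¬S)
     = 0.8820 × 0.3143 + 0.2561 × 0.6857
     = 0.27721260 + 0.17560777
     = 0.45282037

Step 2: Apply Bayes' theorem
P(S|T) = P(T|S) × P(S) / P(T)
       = 0.27721260 / 0.45282037
       = 0.6122


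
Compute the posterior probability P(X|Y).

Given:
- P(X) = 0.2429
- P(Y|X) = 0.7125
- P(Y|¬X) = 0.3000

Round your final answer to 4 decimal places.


Bayes' theorem: P(X|Y) = P(Y|X) × P(X) / P(Y)

Step 1: Calculate P(Y) using law of total probability
P(Y) = P(Y|X)P(X) + P(Y|¬X)P(¬X)
     = 0.7125 × 0.2429 + 0.3000 × 0.7571
     = 0.17306625 + 0.22713000
     = 0.40019625

Step 2: Apply Bayes' theorem
P(X|Y) = P(Y|X) × P(X) / P(Y)
       = 0.17306625 / 0.40019625
       = 0.4325


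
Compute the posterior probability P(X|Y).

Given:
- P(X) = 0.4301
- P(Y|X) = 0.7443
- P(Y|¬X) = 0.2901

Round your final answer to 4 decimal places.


Bayes' theorem: P(X|Y) = P(Y|X) × P(X) / P(Y)

Step 1: Calculate P(Y) using law of total probability
P(Y) = P(Y|X)P(X) + P(Y|¬X)P(¬X)
     = 0.7443 × 0.4301 + 0.2901 × 0.5699
     = 0.32012343 + 0.16532799
     = 0.48545142

Step 2: Apply Bayes' theorem
P(X|Y) = P(Y|X) × P(X) / P(Y)
       = 0.32012343 / 0.48545142
       = 0.6594


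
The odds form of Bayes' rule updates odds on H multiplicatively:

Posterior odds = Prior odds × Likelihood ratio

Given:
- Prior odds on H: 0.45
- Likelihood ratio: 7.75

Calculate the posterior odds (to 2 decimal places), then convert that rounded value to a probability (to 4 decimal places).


Step 1: Calculate posterior odds
Posterior odds = Prior odds × LR
               = 0.45 × 7.75
               = 3.49

Step 2: Convert to probability
P(H|E) = Posterior odds / (1 + Posterior odds)
       = 3.49 / (1 + 3.49)
       = 3.49 / 4.49
       = 0.7773

The evidence increased P(H) from 0.3103 to 0.7773.


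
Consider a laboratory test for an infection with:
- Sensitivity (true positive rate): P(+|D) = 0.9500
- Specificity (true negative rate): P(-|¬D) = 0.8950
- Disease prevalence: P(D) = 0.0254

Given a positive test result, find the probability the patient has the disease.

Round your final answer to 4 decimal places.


Let D = has disease, + = positive test

Given:
- P(D) = 0.0254 (prevalence)
- P(+|D) = 0.9500 (sensitivity)
- P(-|¬D) = 0.8950 (specificity)
- P(+|¬D) = 0.1050 (false positive rate = 1 - specificity)

Step 1: Find P(+)
P(+) = P(+|D)P(D) + P(+|¬D)P(¬D)
     = 0.9500 × 0.0254 + 0.1050 × 0.9746
     = 0.02413000 + 0.10233300
     = 0.12646300

Step 2: Apply Bayes' theorem for P(D|+)
P(D|+) = P(+|D)P(D) / P(+)
       = 0.02413000 / 0.12646300
       = 0.1908


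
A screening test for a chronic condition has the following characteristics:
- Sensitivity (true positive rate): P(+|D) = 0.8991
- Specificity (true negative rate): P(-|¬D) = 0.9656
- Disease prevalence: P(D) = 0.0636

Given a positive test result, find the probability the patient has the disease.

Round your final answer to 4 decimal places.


Let D = has disease, + = positive test

Given:
- P(D) = 0.0636 (prevalence)
- P(+|D) = 0.8991 (sensitivity)
- P(-|¬D) = 0.9656 (specificity)
- P(+|¬D) = 0.0344 (false positive rate = 1 - specificity)

Step 1: Find P(+)
P(+) = P(+|D)P(D) + P(+|¬D)P(¬D)
     = 0.8991 × 0.0636 + 0.0344 × 0.9364
     = 0.05718276 + 0.03221216
     = 0.08939492

Step 2: Apply Bayes' theorem for P(D|+)
P(D|+) = P(+|D)P(D) / P(+)
       = 0.05718276 / 0.08939492
       = 0.6397


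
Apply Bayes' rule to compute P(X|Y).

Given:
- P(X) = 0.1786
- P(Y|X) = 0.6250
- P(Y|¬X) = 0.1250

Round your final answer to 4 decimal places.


Bayes' theorem: P(X|Y) = P(Y|X) × P(X) / P(Y)

Step 1: Calculate P(Y) using law of total probability
P(Y) = P(Y|X)P(X) + P(Y|¬X)P(¬X)
     = 0.6250 × 0.1786 + 0.1250 × 0.8214
     = 0.11162500 + 0.10267500
     = 0.21430000

Step 2: Apply Bayes' theorem
P(X|Y) = P(Y|X) × P(X) / P(Y)
       = 0.11162500 / 0.21430000
       = 0.5209


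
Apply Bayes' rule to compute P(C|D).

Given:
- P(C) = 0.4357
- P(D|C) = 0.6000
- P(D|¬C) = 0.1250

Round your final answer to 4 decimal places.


Bayes' theorem: P(C|D) = P(D|C) × P(C) / P(D)

Step 1: Calculate P(D) using law of total probability
P(D) = P(D|C)P(C) + P(D|¬C)P(¬C)
     = 0.6000 × 0.4357 + 0.1250 × 0.5643
     = 0.26142000 + 0.07053750
     = 0.33195750

Step 2: Apply Bayes' theorem
P(C|D) = P(D|C) × P(C) / P(D)
       = 0.26142000 / 0.33195750
       = 0.7875


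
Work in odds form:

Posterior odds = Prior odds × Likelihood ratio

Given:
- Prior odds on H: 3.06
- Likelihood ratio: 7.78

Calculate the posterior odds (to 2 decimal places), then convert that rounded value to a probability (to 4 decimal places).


Step 1: Calculate posterior odds
Posterior odds = Prior odds × LR
               = 3.06 × 7.78
               = 23.81

Step 2: Convert to probability
P(H|E) = Posterior odds / (1 + Posterior odds)
       = 23.81 / (1 + 23.81)
       = 23.81 / 24.81
       = 0.9597

The evidence increased P(H) from 0.7537 to 0.9597.


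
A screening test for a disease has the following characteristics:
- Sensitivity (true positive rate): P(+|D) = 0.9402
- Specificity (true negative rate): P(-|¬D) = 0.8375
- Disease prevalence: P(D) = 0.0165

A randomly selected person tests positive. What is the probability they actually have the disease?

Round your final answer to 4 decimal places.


Let D = has disease, + = positive test

Given:
- P(D) = 0.0165 (prevalence)
- P(+|D) = 0.9402 (sensitivity)
- P(-|¬D) = 0.8375 (specificity)
- P(+|¬D) = 0.1625 (false positive rate = 1 - specificity)

Step 1: Find P(+)
P(+) = P(+|D)P(D) + P(+|¬D)P(¬D)
     = 0.9402 × 0.0165 + 0.1625 × 0.9835
     = 0.01551330 + 0.15981875
     = 0.17533205

Step 2: Apply Bayes' theorem for P(D|+)
P(D|+) = P(+|D)P(D) / P(+)
       = 0.01551330 / 0.17533205
       = 0.0885


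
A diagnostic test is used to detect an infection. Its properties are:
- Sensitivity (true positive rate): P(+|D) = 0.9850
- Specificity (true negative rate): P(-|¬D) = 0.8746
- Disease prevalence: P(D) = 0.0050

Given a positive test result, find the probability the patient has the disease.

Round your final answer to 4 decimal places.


Let D = has disease, + = positive test

Given:
- P(D) = 0.0050 (prevalence)
- P(+|D) = 0.9850 (sensitivity)
- P(-|¬D) = 0.8746 (specificity)
- P(+|¬D) = 0.1254 (false positive rate = 1 - specificity)

Step 1: Find P(+)
P(+) = P(+|D)P(D) + P(+|¬D)P(¬D)
     = 0.9850 × 0.0050 + 0.1254 × 0.9950
     = 0.00492500 + 0.12477300
     = 0.12969800

Step 2: Apply Bayes' theorem for P(D|+)
P(D|+) = P(+|D)P(D) / P(+)
       = 0.00492500 / 0.12969800
       = 0.0380


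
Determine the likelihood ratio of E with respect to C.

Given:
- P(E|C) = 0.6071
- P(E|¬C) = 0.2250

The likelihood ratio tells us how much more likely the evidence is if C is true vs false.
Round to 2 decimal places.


Likelihood Ratio (LR) = P(E|C) / P(E|¬C)

LR = 0.6071 / 0.2250
   = 2.70

The evidence is 2.70 times more likely if C is true than if C is false.
LR > 1, so observing E raises the odds in favor of C.


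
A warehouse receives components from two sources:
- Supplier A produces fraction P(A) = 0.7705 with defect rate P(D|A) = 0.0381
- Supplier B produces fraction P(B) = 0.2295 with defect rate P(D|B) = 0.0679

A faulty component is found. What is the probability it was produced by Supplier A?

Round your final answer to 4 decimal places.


Let A = from Supplier A, D = faulty

Given:
- P(A) = 0.7705, P(B) = 0.2295
- P(D|A) = 0.0381, P(D|B) = 0.0679

Step 1: Find P(D)
P(D) = P(D|A)P(A) + P(D|B)P(B)
     = 0.0381 × 0.7705 + 0.0679 × 0.2295
     = 0.02935605 + 0.01558305
     = 0.04493910

Step 2: Apply Bayes' theorem
P(A|D) = P(D|A)P(A) / P(D)
       = 0.02935605 / 0.04493910
       = 0.6532


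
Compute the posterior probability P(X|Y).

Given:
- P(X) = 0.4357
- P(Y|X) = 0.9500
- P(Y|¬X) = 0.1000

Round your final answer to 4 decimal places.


Bayes' theorem: P(X|Y) = P(Y|X) × P(X) / P(Y)

Step 1: Calculate P(Y) using law of total probability
P(Y) = P(Y|X)P(X) + P(Y|¬X)P(¬X)
     = 0.9500 × 0.4357 + 0.1000 × 0.5643
     = 0.41391500 + 0.05643000
     = 0.47034500

Step 2: Apply Bayes' theorem
P(X|Y) = P(Y|X) × P(X) / P(Y)
       = 0.41391500 / 0.47034500
       = 0.8800


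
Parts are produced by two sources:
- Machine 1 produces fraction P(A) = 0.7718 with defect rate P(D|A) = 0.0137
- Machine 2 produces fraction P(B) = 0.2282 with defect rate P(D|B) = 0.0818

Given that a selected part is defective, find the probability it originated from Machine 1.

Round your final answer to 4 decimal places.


Let A = from Machine 1, D = defective

Given:
- P(A) = 0.7718, P(B) = 0.2282
- P(D|A) = 0.0137, P(D|B) = 0.0818

Step 1: Find P(D)
P(D) = P(D|A)P(A) + P(D|B)P(B)
     = 0.0137 × 0.7718 + 0.0818 × 0.2282
     = 0.01057366 + 0.01866676
     = 0.02924042

Step 2: Apply Bayes' theorem
P(A|D) = P(D|A)P(A) / P(D)
       = 0.01057366 / 0.02924042
       = 0.3616


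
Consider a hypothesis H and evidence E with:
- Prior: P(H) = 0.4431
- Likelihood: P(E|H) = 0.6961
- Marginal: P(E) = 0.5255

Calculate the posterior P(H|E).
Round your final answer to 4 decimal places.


Using Bayes' theorem:

P(H|E) = P(E|H) × P(H) / P(E)
       = 0.6961 × 0.4431 / 0.5255
       = 0.30844191 / 0.5255
       = 0.5869

The evidence strengthens our belief in H.
Prior: 0.4431 → Posterior: 0.5869


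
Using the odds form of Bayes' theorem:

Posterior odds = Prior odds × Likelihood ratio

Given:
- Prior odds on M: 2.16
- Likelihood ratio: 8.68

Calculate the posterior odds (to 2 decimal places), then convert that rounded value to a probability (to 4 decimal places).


Step 1: Calculate posterior odds
Posterior odds = Prior odds × LR
               = 2.16 × 8.68
               = 18.75

Step 2: Convert to probability
P(M|E) = Posterior odds / (1 + Posterior odds)
       = 18.75 / (1 + 18.75)
       = 18.75 / 19.75
       = 0.9494

The evidence increased P(M) from 0.6835 to 0.9494.


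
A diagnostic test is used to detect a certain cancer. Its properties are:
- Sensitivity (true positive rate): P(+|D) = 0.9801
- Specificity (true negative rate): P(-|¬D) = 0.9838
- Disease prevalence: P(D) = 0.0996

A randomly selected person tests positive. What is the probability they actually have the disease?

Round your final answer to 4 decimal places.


Let D = has disease, + = positive test

Given:
- P(D) = 0.0996 (prevalence)
- P(+|D) = 0.9801 (sensitivity)
- P(-|¬D) = 0.9838 (specificity)
- P(+|¬D) = 0.0162 (false positive rate = 1 - specificity)

Step 1: Find P(+)
P(+) = P(+|D)P(D) + P(+|¬D)P(¬D)
     = 0.9801 × 0.0996 + 0.0162 × 0.9004
     = 0.09761796 + 0.01458648
     = 0.11220444

Step 2: Apply Bayes' theorem for P(D|+)
P(D|+) = P(+|D)P(D) / P(+)
       = 0.09761796 / 0.11220444
       = 0.8700


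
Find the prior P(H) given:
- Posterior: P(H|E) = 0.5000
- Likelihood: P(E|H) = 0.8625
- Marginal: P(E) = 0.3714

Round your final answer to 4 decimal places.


From Bayes' theorem: P(H|E) = P(E|H) × P(H) / P(E)

Rearranging for P(H):
P(H) = P(H|E) × P(E) / P(E|H)
     = 0.5000 × 0.3714 / 0.8625
     = 0.18570000 / 0.8625
     = 0.2153


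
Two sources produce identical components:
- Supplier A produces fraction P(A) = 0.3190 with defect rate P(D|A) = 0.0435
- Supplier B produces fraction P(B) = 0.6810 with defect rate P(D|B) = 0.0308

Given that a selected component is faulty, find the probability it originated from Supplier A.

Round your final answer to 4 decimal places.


Let A = from Supplier A, D = faulty

Given:
- P(A) = 0.3190, P(B) = 0.6810
- P(D|A) = 0.0435, P(D|B) = 0.0308

Step 1: Find P(D)
P(D) = P(D|A)P(A) + P(D|B)P(B)
     = 0.0435 × 0.3190 + 0.0308 × 0.6810
     = 0.01387650 + 0.02097480
     = 0.03485130

Step 2: Apply Bayes' theorem
P(A|D) = P(D|A)P(A) / P(D)
       = 0.01387650 / 0.03485130
       = 0.3982


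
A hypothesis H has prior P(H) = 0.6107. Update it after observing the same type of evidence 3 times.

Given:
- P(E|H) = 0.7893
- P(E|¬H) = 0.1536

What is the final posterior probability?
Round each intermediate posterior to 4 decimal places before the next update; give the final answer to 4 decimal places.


Sequential Bayesian updating:

Initial prior: P(H) = 0.6107

Update 1:
  P(E) = 0.7893 × 0.6107 + 0.1536 × 0.3893 = 0.48202551 + 0.05979648 = 0.54182199
  P(H|E) = 0.48202551 / 0.54182199 = 0.8896

Update 2:
  P(E) = 0.7893 × 0.8896 + 0.1536 × 0.1104 = 0.70216128 + 0.01695744 = 0.71911872
  P(H|E) = 0.70216128 / 0.71911872 = 0.9764

Update 3:
  P(E) = 0.7893 × 0.9764 + 0.1536 × 0.0236 = 0.77067252 + 0.00362496 = 0.77429748
  P(H|E) = 0.77067252 / 0.77429748 = 0.9953

Final posterior: 0.9953


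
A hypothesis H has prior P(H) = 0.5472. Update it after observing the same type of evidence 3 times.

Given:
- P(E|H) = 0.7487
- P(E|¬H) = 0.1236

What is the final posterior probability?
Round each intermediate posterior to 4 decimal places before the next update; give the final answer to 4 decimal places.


Sequential Bayesian updating:

Initial prior: P(H) = 0.5472

Update 1:
  P(E) = 0.7487 × 0.5472 + 0.1236 × 0.4528 = 0.40968864 + 0.05596608 = 0.46565472
  P(H|E) = 0.40968864 / 0.46565472 = 0.8798

Update 2:
  P(E) = 0.7487 × 0.8798 + 0.1236 × 0.1202 = 0.65870626 + 0.01485672 = 0.67356298
  P(H|E) = 0.65870626 / 0.67356298 = 0.9779

Update 3:
  P(E) = 0.7487 × 0.9779 + 0.1236 × 0.0221 = 0.73215373 + 0.00273156 = 0.73488529
  P(H|E) = 0.73215373 / 0.73488529 = 0.9963

Final posterior: 0.9963


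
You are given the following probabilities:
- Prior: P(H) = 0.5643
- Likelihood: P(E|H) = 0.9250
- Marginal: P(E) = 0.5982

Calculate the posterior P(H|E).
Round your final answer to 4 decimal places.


Using Bayes' theorem:

P(H|E) = P(E|H) × P(H) / P(E)
       = 0.9250 × 0.5643 / 0.5982
       = 0.52197750 / 0.5982
       = 0.8726

The evidence strengthens our belief in H.
Prior: 0.5643 → Posterior: 0.8726


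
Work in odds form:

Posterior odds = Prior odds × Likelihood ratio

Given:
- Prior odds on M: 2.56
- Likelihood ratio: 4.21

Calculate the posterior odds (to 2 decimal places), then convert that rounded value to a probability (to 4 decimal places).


Step 1: Calculate posterior odds
Posterior odds = Prior odds × LR
               = 2.56 × 4.21
               = 10.78

Step 2: Convert to probability
P(M|E) = Posterior odds / (1 + Posterior odds)
       = 10.78 / (1 + 10.78)
       = 10.78 / 11.78
       = 0.9151

The evidence increased P(M) from 0.7191 to 0.9151.


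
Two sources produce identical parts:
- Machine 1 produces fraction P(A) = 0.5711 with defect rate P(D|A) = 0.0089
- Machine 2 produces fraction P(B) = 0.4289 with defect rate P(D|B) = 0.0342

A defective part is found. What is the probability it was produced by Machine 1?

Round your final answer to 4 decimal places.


Let A = from Machine 1, D = defective

Given:
- P(A) = 0.5711, P(B) = 0.4289
- P(D|A) = 0.0089, P(D|B) = 0.0342

Step 1: Find P(D)
P(D) = P(D|A)P(A) + P(D|B)P(B)
     = 0.0089 × 0.5711 + 0.0342 × 0.4289
     = 0.00508279 + 0.01466838
     = 0.01975117

Step 2: Apply Bayes' theorem
P(A|D) = P(D|A)P(A) / P(D)
       = 0.00508279 / 0.01975117
       = 0.2573


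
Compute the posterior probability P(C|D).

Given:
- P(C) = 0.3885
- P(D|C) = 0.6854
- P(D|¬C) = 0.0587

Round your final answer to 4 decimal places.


Bayes' theorem: P(C|D) = P(D|C) × P(C) / P(D)

Step 1: Calculate P(D) using law of total probability
P(D) = P(D|C)P(C) + P(D|¬C)P(¬C)
     = 0.6854 × 0.3885 + 0.0587 × 0.6115
     = 0.26627790 + 0.03589505
     = 0.30217295

Step 2: Apply Bayes' theorem
P(C|D) = P(D|C) × P(C) / P(D)
       = 0.26627790 / 0.30217295
       = 0.8812


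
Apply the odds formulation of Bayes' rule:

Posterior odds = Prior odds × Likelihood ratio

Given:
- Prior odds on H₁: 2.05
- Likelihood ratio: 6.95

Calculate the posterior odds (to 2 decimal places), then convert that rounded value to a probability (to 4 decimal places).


Step 1: Calculate posterior odds
Posterior odds = Prior odds × LR
               = 2.05 × 6.95
               = 14.25

Step 2: Convert to probability
P(H₁|E) = Posterior odds / (1 + Posterior odds)
       = 14.25 / (1 + 14.25)
       = 14.25 / 15.25
       = 0.9344

The evidence increased P(H₁) from 0.6721 to 0.9344.


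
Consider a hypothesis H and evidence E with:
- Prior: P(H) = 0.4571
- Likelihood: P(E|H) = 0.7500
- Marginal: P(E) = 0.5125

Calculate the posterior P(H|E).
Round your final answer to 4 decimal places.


Using Bayes' theorem:

P(H|E) = P(E|H) × P(H) / P(E)
       = 0.7500 × 0.4571 / 0.5125
       = 0.34282500 / 0.5125
       = 0.6689

The evidence strengthens our belief in H.
Prior: 0.4571 → Posterior: 0.6689


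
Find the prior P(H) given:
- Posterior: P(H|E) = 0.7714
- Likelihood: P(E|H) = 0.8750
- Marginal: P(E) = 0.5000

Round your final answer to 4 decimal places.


From Bayes' theorem: P(H|E) = P(E|H) × P(H) / P(E)

Rearranging for P(H):
P(H) = P(H|E) × P(E) / P(E|H)
     = 0.7714 × 0.5000 / 0.8750
     = 0.38570000 / 0.8750
     = 0.4408


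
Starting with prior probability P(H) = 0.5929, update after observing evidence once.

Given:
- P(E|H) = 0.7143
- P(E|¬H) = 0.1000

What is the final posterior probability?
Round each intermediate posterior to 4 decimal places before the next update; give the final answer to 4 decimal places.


Sequential Bayesian updating:

Initial prior: P(H) = 0.5929

Update 1:
  P(E) = 0.7143 × 0.5929 + 0.1000 × 0.4071 = 0.42350847 + 0.04071000 = 0.46421847
  P(H|E) = 0.42350847 / 0.46421847 = 0.9123

Final posterior: 0.9123


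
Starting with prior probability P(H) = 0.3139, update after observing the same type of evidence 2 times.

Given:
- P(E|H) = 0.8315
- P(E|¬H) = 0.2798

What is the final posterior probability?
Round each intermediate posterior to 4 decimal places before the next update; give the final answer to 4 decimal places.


Sequential Bayesian updating:

Initial prior: P(H) = 0.3139

Update 1:
  P(E) = 0.8315 × 0.3139 + 0.2798 × 0.6861 = 0.26100785 + 0.19197078 = 0.45297863
  P(H|E) = 0.26100785 / 0.45297863 = 0.5762

Update 2:
  P(E) = 0.8315 × 0.5762 + 0.2798 × 0.4238 = 0.47911030 + 0.11857924 = 0.59768954
  P(H|E) = 0.47911030 / 0.59768954 = 0.8016

Final posterior: 0.8016


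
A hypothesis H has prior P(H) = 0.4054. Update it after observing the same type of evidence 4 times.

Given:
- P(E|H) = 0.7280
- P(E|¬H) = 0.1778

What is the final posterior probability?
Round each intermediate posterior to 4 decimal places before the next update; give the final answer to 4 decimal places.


Sequential Bayesian updating:

Initial prior: P(H) = 0.4054

Update 1:
  P(E) = 0.7280 × 0.4054 + 0.1778 × 0.5946 = 0.29513120 + 0.10571988 = 0.40085108
  P(H|E) = 0.29513120 / 0.40085108 = 0.7363

Update 2:
  P(E) = 0.7280 × 0.7363 + 0.1778 × 0.2637 = 0.53602640 + 0.04688586 = 0.58291226
  P(H|E) = 0.53602640 / 0.58291226 = 0.9196

Update 3:
  P(E) = 0.7280 × 0.9196 + 0.1778 × 0.0804 = 0.66946880 + 0.01429512 = 0.68376392
  P(H|E) = 0.66946880 / 0.68376392 = 0.9791

Update 4:
  P(E) = 0.7280 × 0.9791 + 0.1778 × 0.0209 = 0.71278480 + 0.00371602 = 0.71650082
  P(H|E) = 0.71278480 / 0.71650082 = 0.9948

Final posterior: 0.9948


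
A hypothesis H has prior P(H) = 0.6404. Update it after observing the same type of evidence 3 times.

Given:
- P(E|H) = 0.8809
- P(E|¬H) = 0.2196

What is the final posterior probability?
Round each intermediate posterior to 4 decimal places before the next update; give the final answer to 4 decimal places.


Sequential Bayesian updating:

Initial prior: P(H) = 0.6404

Update 1:
  P(E) = 0.8809 × 0.6404 + 0.2196 × 0.3596 = 0.56412836 + 0.07896816 = 0.64309652
  P(H|E) = 0.56412836 / 0.64309652 = 0.8772

Update 2:
  P(E) = 0.8809 × 0.8772 + 0.2196 × 0.1228 = 0.77272548 + 0.02696688 = 0.79969236
  P(H|E) = 0.77272548 / 0.79969236 = 0.9663

Update 3:
  P(E) = 0.8809 × 0.9663 + 0.2196 × 0.0337 = 0.85121367 + 0.00740052 = 0.85861419
  P(H|E) = 0.85121367 / 0.85861419 = 0.9914

Final posterior: 0.9914


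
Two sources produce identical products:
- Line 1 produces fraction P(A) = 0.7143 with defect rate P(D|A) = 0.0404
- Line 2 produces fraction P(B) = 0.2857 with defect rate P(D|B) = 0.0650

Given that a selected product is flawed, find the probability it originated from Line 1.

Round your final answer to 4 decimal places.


Let A = from Line 1, D = flawed

Given:
- P(A) = 0.7143, P(B) = 0.2857
- P(D|A) = 0.0404, P(D|B) = 0.0650

Step 1: Find P(D)
P(D) = P(D|A)P(A) + P(D|B)P(B)
     = 0.0404 × 0.7143 + 0.0650 × 0.2857
     = 0.02885772 + 0.01857050
     = 0.04742822

Step 2: Apply Bayes' theorem
P(A|D) = P(D|A)P(A) / P(D)
       = 0.02885772 / 0.04742822
       = 0.6085


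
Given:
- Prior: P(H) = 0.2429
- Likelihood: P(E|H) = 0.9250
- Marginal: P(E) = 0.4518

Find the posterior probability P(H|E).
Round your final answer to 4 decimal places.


Using Bayes' theorem:

P(H|E) = P(E|H) × P(H) / P(E)
       = 0.9250 × 0.2429 / 0.4518
       = 0.22468250 / 0.4518
       = 0.4973

The evidence strengthens our belief in H.
Prior: 0.2429 → Posterior: 0.4973


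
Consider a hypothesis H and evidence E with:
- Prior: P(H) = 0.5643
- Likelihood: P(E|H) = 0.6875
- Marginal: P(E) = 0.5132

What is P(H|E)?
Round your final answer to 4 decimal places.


Using Bayes' theorem:

P(H|E) = P(E|H) × P(H) / P(E)
       = 0.6875 × 0.5643 / 0.5132
       = 0.38795625 / 0.5132
       = 0.7560

The evidence strengthens our belief in H.
Prior: 0.5643 → Posterior: 0.7560


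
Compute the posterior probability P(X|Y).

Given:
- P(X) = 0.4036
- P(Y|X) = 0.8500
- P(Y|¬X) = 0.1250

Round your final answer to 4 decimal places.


Bayes' theorem: P(X|Y) = P(Y|X) × P(X) / P(Y)

Step 1: Calculate P(Y) using law of total probability
P(Y) = P(Y|X)P(X) + P(Y|¬X)P(¬X)
     = 0.8500 × 0.4036 + 0.1250 × 0.5964
     = 0.34306000 + 0.07455000
     = 0.41761000

Step 2: Apply Bayes' theorem
P(X|Y) = P(Y|X) × P(X) / P(Y)
       = 0.34306000 / 0.41761000
       = 0.8215


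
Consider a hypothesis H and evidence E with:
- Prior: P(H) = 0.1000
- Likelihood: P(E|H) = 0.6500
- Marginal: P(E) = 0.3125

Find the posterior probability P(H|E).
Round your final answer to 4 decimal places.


Using Bayes' theorem:

P(H|E) = P(E|H) × P(H) / P(E)
       = 0.6500 × 0.1000 / 0.3125
       = 0.06500000 / 0.3125
       = 0.2080

The evidence strengthens our belief in H.
Prior: 0.1000 → Posterior: 0.2080


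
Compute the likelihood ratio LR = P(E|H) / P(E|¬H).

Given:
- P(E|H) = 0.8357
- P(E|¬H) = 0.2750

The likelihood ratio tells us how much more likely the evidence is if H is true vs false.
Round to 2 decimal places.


Likelihood Ratio (LR) = P(E|H) / P(E|¬H)

LR = 0.8357 / 0.2750
   = 3.04

The evidence is 3.04 times more likely if H is true than if H is false.
Since LR > 1, the evidence supports H over ¬H.


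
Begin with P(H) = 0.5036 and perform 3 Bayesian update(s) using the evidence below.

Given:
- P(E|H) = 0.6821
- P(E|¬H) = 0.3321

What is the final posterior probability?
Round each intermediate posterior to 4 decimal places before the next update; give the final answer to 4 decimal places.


Sequential Bayesian updating:

Initial prior: P(H) = 0.5036

Update 1:
  P(E) = 0.6821 × 0.5036 + 0.3321 × 0.4964 = 0.34350556 + 0.16485444 = 0.50836000
  P(H|E) = 0.34350556 / 0.50836000 = 0.6757

Update 2:
  P(E) = 0.6821 × 0.6757 + 0.3321 × 0.3243 = 0.46089497 + 0.10770003 = 0.56859500
  P(H|E) = 0.46089497 / 0.56859500 = 0.8106

Update 3:
  P(E) = 0.6821 × 0.8106 + 0.3321 × 0.1894 = 0.55291026 + 0.06289974 = 0.61581000
  P(H|E) = 0.55291026 / 0.61581000 = 0.8979

Final posterior: 0.8979


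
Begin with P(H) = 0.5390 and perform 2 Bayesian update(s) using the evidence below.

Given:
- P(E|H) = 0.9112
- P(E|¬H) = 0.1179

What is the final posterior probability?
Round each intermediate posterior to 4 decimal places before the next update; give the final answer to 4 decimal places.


Sequential Bayesian updating:

Initial prior: P(H) = 0.5390

Update 1:
  P(E) = 0.9112 × 0.5390 + 0.1179 × 0.4610 = 0.49113680 + 0.05435190 = 0.54548870
  P(H|E) = 0.49113680 / 0.54548870 = 0.9004

Update 2:
  P(E) = 0.9112 × 0.9004 + 0.1179 × 0.0996 = 0.82044448 + 0.01174284 = 0.83218732
  P(H|E) = 0.82044448 / 0.83218732 = 0.9859

Final posterior: 0.9859


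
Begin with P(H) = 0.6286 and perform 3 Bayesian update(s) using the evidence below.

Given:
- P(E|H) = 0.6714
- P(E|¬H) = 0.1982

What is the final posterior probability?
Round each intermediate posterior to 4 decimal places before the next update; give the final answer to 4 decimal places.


Sequential Bayesian updating:

Initial prior: P(H) = 0.6286

Update 1:
  P(E) = 0.6714 × 0.6286 + 0.1982 × 0.3714 = 0.42204204 + 0.07361148 = 0.49565352
  P(H|E) = 0.42204204 / 0.49565352 = 0.8515

Update 2:
  P(E) = 0.6714 × 0.8515 + 0.1982 × 0.1485 = 0.57169710 + 0.02943270 = 0.60112980
  P(H|E) = 0.57169710 / 0.60112980 = 0.9510

Update 3:
  P(E) = 0.6714 × 0.9510 + 0.1982 × 0.0490 = 0.63850140 + 0.00971180 = 0.64821320
  P(H|E) = 0.63850140 / 0.64821320 = 0.9850

Final posterior: 0.9850


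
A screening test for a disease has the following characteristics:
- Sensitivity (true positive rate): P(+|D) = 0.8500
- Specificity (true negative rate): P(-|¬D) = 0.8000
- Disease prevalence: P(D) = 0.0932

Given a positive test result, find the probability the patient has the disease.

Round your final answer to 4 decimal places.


Let D = has disease, + = positive test

Given:
- P(D) = 0.0932 (prevalence)
- P(+|D) = 0.8500 (sensitivity)
- P(-|¬D) = 0.8000 (specificity)
- P(+|¬D) = 0.2000 (false positive rate = 1 - specificity)

Step 1: Find P(+)
P(+) = P(+|D)P(D) + P(+|¬D)P(¬D)
     = 0.8500 × 0.0932 + 0.2000 × 0.9068
     = 0.07922000 + 0.18136000
     = 0.26058000

Step 2: Apply Bayes' theorem for P(D|+)
P(D|+) = P(+|D)P(D) / P(+)
       = 0.07922000 / 0.26058000
       = 0.3040


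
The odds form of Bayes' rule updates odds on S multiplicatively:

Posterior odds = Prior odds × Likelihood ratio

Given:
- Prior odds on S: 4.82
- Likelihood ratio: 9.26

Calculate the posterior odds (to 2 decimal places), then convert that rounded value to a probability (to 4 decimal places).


Step 1: Calculate posterior odds
Posterior odds = Prior odds × LR
               = 4.82 × 9.26
               = 44.63

Step 2: Convert to probability
P(S|E) = Posterior odds / (1 + Posterior odds)
       = 44.63 / (1 + 44.63)
       = 44.63 / 45.63
       = 0.9781

The evidence increased P(S) from 0.8282 to 0.9781.


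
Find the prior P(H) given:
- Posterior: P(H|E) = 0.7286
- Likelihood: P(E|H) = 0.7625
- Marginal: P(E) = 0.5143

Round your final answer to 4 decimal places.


From Bayes' theorem: P(H|E) = P(E|H) × P(H) / P(E)

Rearranging for P(H):
P(H) = P(H|E) × P(E) / P(E|H)
     = 0.7286 × 0.5143 / 0.7625
     = 0.37471898 / 0.7625
     = 0.4914


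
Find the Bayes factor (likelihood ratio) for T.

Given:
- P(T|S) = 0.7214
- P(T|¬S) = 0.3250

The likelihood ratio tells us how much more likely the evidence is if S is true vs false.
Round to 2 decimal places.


Likelihood Ratio (LR) = P(T|S) / P(T|¬S)

LR = 0.7214 / 0.3250
   = 2.22

The evidence is 2.22 times more likely if S is true than if S is false.
Because LR exceeds 1, T is evidence for S.
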